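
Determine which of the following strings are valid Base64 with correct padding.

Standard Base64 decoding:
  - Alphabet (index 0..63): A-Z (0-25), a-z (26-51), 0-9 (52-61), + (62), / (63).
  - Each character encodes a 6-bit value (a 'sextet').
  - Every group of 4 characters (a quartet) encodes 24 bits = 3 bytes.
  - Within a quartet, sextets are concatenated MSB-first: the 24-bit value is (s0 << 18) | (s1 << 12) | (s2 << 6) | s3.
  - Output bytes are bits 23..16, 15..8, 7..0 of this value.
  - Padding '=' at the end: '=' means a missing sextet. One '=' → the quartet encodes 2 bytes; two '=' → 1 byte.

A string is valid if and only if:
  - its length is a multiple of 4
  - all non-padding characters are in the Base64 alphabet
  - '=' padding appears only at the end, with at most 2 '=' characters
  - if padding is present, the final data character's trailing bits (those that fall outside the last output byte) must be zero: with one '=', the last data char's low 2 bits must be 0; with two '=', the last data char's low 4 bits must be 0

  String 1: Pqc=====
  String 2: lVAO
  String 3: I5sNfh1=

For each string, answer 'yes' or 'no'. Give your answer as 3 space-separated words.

Answer: no yes no

Derivation:
String 1: 'Pqc=====' → invalid (5 pad chars (max 2))
String 2: 'lVAO' → valid
String 3: 'I5sNfh1=' → invalid (bad trailing bits)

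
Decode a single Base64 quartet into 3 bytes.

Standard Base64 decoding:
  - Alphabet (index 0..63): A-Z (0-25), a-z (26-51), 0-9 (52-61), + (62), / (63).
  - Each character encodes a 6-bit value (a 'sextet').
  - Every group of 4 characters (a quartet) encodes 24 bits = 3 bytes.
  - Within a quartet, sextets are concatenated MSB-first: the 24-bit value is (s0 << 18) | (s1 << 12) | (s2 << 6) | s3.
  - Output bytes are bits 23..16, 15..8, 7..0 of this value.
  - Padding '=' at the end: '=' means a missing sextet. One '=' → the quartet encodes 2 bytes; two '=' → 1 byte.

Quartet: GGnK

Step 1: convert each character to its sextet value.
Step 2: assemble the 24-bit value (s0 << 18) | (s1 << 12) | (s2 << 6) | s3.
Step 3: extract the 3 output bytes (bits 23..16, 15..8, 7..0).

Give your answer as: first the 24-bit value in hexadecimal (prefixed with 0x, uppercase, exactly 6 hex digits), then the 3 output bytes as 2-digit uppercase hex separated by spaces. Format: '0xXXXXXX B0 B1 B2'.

Sextets: G=6, G=6, n=39, K=10
24-bit: (6<<18) | (6<<12) | (39<<6) | 10
      = 0x180000 | 0x006000 | 0x0009C0 | 0x00000A
      = 0x1869CA
Bytes: (v>>16)&0xFF=18, (v>>8)&0xFF=69, v&0xFF=CA

Answer: 0x1869CA 18 69 CA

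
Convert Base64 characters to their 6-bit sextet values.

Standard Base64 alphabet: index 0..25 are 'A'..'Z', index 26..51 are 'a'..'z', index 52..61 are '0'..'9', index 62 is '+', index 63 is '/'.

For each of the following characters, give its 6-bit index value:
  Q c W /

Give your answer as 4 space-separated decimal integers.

Answer: 16 28 22 63

Derivation:
'Q': A..Z range, ord('Q') − ord('A') = 16
'c': a..z range, 26 + ord('c') − ord('a') = 28
'W': A..Z range, ord('W') − ord('A') = 22
'/': index 63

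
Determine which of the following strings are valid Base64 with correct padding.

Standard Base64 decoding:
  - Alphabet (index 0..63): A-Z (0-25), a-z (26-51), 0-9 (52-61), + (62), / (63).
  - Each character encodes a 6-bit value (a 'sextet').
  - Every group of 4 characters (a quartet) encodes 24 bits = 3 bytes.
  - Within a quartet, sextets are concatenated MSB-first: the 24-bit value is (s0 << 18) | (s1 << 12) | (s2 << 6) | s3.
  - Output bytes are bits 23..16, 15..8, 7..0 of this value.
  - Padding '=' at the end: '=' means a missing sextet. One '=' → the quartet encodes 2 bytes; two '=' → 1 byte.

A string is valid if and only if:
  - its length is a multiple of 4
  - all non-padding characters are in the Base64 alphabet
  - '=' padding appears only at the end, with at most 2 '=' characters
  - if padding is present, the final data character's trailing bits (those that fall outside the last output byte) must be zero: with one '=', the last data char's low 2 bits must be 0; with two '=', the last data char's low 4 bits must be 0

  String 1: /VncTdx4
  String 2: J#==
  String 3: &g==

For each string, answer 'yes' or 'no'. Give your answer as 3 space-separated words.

Answer: yes no no

Derivation:
String 1: '/VncTdx4' → valid
String 2: 'J#==' → invalid (bad char(s): ['#'])
String 3: '&g==' → invalid (bad char(s): ['&'])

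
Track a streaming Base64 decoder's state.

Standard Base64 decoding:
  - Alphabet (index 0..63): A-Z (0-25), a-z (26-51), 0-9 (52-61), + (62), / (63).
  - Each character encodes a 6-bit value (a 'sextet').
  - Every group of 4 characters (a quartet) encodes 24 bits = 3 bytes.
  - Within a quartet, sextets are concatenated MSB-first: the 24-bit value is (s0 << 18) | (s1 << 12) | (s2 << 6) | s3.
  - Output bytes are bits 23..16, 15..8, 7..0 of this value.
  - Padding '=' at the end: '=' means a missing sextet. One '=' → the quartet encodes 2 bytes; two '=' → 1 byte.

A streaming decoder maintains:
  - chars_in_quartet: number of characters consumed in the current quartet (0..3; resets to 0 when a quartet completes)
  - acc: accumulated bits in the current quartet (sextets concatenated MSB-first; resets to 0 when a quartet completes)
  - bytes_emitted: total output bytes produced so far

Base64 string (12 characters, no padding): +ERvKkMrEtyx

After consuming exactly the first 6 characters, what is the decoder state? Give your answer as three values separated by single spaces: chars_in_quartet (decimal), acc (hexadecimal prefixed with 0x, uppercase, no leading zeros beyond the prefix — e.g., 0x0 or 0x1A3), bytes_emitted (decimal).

Answer: 2 0x2A4 3

Derivation:
After char 0 ('+'=62): chars_in_quartet=1 acc=0x3E bytes_emitted=0
After char 1 ('E'=4): chars_in_quartet=2 acc=0xF84 bytes_emitted=0
After char 2 ('R'=17): chars_in_quartet=3 acc=0x3E111 bytes_emitted=0
After char 3 ('v'=47): chars_in_quartet=4 acc=0xF8446F -> emit F8 44 6F, reset; bytes_emitted=3
After char 4 ('K'=10): chars_in_quartet=1 acc=0xA bytes_emitted=3
After char 5 ('k'=36): chars_in_quartet=2 acc=0x2A4 bytes_emitted=3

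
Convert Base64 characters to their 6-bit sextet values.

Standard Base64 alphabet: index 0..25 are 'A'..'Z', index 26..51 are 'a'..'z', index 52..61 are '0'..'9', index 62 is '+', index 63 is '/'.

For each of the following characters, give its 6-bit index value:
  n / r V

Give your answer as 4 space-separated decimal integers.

'n': a..z range, 26 + ord('n') − ord('a') = 39
'/': index 63
'r': a..z range, 26 + ord('r') − ord('a') = 43
'V': A..Z range, ord('V') − ord('A') = 21

Answer: 39 63 43 21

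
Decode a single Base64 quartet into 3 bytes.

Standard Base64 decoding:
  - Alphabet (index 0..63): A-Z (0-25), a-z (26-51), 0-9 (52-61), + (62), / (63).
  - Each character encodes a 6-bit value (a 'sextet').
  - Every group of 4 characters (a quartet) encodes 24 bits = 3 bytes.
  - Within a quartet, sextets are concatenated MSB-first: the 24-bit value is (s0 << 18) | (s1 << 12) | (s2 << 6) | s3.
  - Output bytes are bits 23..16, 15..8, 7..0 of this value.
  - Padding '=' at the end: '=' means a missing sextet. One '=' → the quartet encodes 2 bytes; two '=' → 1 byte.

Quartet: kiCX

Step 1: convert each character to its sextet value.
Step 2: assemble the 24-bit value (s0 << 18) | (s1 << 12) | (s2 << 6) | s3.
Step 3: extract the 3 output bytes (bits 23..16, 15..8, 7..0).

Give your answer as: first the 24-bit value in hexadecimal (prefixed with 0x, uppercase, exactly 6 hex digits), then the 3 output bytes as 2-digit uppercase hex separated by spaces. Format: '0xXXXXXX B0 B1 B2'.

Sextets: k=36, i=34, C=2, X=23
24-bit: (36<<18) | (34<<12) | (2<<6) | 23
      = 0x900000 | 0x022000 | 0x000080 | 0x000017
      = 0x922097
Bytes: (v>>16)&0xFF=92, (v>>8)&0xFF=20, v&0xFF=97

Answer: 0x922097 92 20 97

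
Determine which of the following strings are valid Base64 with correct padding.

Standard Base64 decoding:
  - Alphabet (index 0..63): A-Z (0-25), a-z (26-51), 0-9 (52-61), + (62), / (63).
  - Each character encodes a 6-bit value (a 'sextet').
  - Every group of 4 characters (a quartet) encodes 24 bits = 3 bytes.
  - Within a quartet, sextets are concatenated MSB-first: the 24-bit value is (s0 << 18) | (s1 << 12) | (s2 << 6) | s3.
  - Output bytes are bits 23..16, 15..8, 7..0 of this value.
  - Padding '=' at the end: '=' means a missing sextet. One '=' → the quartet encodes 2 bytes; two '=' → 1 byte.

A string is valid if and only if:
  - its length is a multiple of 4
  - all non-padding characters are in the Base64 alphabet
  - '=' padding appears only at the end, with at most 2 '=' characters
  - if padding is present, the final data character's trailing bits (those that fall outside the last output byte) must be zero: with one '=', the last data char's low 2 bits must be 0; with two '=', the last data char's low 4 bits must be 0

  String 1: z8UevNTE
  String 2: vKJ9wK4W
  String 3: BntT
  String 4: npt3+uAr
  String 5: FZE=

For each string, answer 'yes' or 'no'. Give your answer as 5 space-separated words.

String 1: 'z8UevNTE' → valid
String 2: 'vKJ9wK4W' → valid
String 3: 'BntT' → valid
String 4: 'npt3+uAr' → valid
String 5: 'FZE=' → valid

Answer: yes yes yes yes yes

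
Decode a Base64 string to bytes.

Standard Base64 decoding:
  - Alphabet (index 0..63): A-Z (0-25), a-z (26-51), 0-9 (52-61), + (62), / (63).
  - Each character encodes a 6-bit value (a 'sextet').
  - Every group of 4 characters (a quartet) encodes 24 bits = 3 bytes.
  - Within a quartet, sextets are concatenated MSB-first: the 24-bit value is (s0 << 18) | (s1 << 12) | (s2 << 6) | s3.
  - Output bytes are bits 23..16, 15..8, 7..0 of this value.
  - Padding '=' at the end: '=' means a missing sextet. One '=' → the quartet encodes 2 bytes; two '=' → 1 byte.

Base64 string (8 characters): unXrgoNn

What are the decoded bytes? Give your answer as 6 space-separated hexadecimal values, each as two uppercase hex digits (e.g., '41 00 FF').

After char 0 ('u'=46): chars_in_quartet=1 acc=0x2E bytes_emitted=0
After char 1 ('n'=39): chars_in_quartet=2 acc=0xBA7 bytes_emitted=0
After char 2 ('X'=23): chars_in_quartet=3 acc=0x2E9D7 bytes_emitted=0
After char 3 ('r'=43): chars_in_quartet=4 acc=0xBA75EB -> emit BA 75 EB, reset; bytes_emitted=3
After char 4 ('g'=32): chars_in_quartet=1 acc=0x20 bytes_emitted=3
After char 5 ('o'=40): chars_in_quartet=2 acc=0x828 bytes_emitted=3
After char 6 ('N'=13): chars_in_quartet=3 acc=0x20A0D bytes_emitted=3
After char 7 ('n'=39): chars_in_quartet=4 acc=0x828367 -> emit 82 83 67, reset; bytes_emitted=6

Answer: BA 75 EB 82 83 67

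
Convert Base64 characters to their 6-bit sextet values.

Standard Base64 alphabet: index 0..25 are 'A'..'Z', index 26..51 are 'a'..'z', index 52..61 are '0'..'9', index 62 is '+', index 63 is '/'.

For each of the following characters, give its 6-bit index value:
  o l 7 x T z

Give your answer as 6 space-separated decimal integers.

Answer: 40 37 59 49 19 51

Derivation:
'o': a..z range, 26 + ord('o') − ord('a') = 40
'l': a..z range, 26 + ord('l') − ord('a') = 37
'7': 0..9 range, 52 + ord('7') − ord('0') = 59
'x': a..z range, 26 + ord('x') − ord('a') = 49
'T': A..Z range, ord('T') − ord('A') = 19
'z': a..z range, 26 + ord('z') − ord('a') = 51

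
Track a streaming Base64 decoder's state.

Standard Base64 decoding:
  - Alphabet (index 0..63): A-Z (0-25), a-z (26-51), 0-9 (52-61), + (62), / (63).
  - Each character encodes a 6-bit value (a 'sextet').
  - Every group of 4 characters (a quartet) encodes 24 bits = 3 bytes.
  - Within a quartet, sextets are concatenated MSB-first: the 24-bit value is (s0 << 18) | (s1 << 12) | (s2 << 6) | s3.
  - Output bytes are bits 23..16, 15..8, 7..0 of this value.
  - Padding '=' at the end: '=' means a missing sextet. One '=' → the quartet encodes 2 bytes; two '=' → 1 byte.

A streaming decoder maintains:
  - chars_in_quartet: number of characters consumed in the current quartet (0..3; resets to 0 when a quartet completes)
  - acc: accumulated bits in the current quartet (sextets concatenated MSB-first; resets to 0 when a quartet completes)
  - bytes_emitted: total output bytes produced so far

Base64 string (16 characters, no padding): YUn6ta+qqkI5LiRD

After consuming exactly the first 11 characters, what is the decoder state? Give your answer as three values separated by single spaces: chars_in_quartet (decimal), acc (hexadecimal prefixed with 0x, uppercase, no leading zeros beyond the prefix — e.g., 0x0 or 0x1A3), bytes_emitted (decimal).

After char 0 ('Y'=24): chars_in_quartet=1 acc=0x18 bytes_emitted=0
After char 1 ('U'=20): chars_in_quartet=2 acc=0x614 bytes_emitted=0
After char 2 ('n'=39): chars_in_quartet=3 acc=0x18527 bytes_emitted=0
After char 3 ('6'=58): chars_in_quartet=4 acc=0x6149FA -> emit 61 49 FA, reset; bytes_emitted=3
After char 4 ('t'=45): chars_in_quartet=1 acc=0x2D bytes_emitted=3
After char 5 ('a'=26): chars_in_quartet=2 acc=0xB5A bytes_emitted=3
After char 6 ('+'=62): chars_in_quartet=3 acc=0x2D6BE bytes_emitted=3
After char 7 ('q'=42): chars_in_quartet=4 acc=0xB5AFAA -> emit B5 AF AA, reset; bytes_emitted=6
After char 8 ('q'=42): chars_in_quartet=1 acc=0x2A bytes_emitted=6
After char 9 ('k'=36): chars_in_quartet=2 acc=0xAA4 bytes_emitted=6
After char 10 ('I'=8): chars_in_quartet=3 acc=0x2A908 bytes_emitted=6

Answer: 3 0x2A908 6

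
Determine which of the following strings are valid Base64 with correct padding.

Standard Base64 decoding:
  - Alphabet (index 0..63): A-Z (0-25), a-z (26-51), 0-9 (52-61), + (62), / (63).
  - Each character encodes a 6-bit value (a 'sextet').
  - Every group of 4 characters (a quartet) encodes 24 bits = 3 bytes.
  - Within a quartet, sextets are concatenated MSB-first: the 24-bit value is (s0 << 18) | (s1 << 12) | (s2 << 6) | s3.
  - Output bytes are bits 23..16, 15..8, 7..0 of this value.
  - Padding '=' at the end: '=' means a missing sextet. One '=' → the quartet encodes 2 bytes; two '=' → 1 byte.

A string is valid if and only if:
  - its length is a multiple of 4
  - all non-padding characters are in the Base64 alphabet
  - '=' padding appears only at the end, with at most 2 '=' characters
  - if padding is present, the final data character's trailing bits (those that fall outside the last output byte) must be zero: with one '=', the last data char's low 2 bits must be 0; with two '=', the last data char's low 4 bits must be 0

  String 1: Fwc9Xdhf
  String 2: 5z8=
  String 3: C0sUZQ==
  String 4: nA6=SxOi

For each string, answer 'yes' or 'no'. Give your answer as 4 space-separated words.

Answer: yes yes yes no

Derivation:
String 1: 'Fwc9Xdhf' → valid
String 2: '5z8=' → valid
String 3: 'C0sUZQ==' → valid
String 4: 'nA6=SxOi' → invalid (bad char(s): ['=']; '=' in middle)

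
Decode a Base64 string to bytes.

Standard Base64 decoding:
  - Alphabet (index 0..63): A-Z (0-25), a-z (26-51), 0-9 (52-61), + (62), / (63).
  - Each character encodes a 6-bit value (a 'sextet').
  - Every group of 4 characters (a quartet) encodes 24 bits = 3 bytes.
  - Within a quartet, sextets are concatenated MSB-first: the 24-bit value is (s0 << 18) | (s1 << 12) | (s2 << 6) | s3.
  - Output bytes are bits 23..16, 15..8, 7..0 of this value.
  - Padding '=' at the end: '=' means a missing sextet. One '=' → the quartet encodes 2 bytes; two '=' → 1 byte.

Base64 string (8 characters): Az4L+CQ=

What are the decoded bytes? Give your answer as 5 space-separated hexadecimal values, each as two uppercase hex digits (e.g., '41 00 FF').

Answer: 03 3E 0B F8 24

Derivation:
After char 0 ('A'=0): chars_in_quartet=1 acc=0x0 bytes_emitted=0
After char 1 ('z'=51): chars_in_quartet=2 acc=0x33 bytes_emitted=0
After char 2 ('4'=56): chars_in_quartet=3 acc=0xCF8 bytes_emitted=0
After char 3 ('L'=11): chars_in_quartet=4 acc=0x33E0B -> emit 03 3E 0B, reset; bytes_emitted=3
After char 4 ('+'=62): chars_in_quartet=1 acc=0x3E bytes_emitted=3
After char 5 ('C'=2): chars_in_quartet=2 acc=0xF82 bytes_emitted=3
After char 6 ('Q'=16): chars_in_quartet=3 acc=0x3E090 bytes_emitted=3
Padding '=': partial quartet acc=0x3E090 -> emit F8 24; bytes_emitted=5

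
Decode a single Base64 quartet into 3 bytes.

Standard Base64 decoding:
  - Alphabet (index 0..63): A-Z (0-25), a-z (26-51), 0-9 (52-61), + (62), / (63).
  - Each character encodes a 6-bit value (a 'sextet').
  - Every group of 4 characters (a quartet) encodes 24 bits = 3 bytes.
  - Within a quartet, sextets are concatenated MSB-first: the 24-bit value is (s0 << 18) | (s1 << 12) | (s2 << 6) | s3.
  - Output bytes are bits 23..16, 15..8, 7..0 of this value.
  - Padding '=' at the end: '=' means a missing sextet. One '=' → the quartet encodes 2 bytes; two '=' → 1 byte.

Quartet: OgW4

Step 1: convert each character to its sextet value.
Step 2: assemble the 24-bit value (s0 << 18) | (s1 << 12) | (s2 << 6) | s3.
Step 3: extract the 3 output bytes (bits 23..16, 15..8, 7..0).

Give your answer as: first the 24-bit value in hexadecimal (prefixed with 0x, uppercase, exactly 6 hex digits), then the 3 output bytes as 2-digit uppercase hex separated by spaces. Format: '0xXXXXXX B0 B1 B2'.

Answer: 0x3A05B8 3A 05 B8

Derivation:
Sextets: O=14, g=32, W=22, 4=56
24-bit: (14<<18) | (32<<12) | (22<<6) | 56
      = 0x380000 | 0x020000 | 0x000580 | 0x000038
      = 0x3A05B8
Bytes: (v>>16)&0xFF=3A, (v>>8)&0xFF=05, v&0xFF=B8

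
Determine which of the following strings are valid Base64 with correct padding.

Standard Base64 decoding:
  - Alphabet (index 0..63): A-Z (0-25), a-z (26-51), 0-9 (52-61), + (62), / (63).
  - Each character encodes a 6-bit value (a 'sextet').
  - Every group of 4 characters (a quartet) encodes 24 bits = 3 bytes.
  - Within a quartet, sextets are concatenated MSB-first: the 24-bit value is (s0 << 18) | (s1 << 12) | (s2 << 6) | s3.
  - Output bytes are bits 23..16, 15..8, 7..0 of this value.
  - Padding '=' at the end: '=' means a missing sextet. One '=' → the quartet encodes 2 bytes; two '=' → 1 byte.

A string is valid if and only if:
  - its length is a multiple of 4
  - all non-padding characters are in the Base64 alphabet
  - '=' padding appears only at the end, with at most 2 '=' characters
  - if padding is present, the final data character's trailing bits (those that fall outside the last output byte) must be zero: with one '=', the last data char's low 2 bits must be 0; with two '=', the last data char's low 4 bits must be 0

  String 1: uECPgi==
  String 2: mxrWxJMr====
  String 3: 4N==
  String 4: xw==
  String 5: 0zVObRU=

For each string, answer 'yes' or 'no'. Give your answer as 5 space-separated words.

Answer: no no no yes yes

Derivation:
String 1: 'uECPgi==' → invalid (bad trailing bits)
String 2: 'mxrWxJMr====' → invalid (4 pad chars (max 2))
String 3: '4N==' → invalid (bad trailing bits)
String 4: 'xw==' → valid
String 5: '0zVObRU=' → valid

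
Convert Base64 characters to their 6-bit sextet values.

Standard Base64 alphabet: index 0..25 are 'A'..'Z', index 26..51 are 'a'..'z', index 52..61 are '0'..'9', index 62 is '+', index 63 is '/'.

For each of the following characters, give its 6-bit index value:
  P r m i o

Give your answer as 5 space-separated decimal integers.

Answer: 15 43 38 34 40

Derivation:
'P': A..Z range, ord('P') − ord('A') = 15
'r': a..z range, 26 + ord('r') − ord('a') = 43
'm': a..z range, 26 + ord('m') − ord('a') = 38
'i': a..z range, 26 + ord('i') − ord('a') = 34
'o': a..z range, 26 + ord('o') − ord('a') = 40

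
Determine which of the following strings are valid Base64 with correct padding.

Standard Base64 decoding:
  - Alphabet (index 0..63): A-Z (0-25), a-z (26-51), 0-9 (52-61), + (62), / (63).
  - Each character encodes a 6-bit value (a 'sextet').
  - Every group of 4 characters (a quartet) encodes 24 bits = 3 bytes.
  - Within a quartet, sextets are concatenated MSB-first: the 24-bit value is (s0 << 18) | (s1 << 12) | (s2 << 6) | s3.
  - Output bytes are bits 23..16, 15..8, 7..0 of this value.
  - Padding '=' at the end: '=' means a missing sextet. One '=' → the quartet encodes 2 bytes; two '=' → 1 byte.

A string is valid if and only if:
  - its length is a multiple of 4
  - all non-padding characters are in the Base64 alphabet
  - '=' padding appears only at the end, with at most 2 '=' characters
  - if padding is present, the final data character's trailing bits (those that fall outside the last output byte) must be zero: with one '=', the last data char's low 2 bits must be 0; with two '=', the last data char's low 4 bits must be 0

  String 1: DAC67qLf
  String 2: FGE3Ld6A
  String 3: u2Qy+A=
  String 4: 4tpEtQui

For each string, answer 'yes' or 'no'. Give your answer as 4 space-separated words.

String 1: 'DAC67qLf' → valid
String 2: 'FGE3Ld6A' → valid
String 3: 'u2Qy+A=' → invalid (len=7 not mult of 4)
String 4: '4tpEtQui' → valid

Answer: yes yes no yes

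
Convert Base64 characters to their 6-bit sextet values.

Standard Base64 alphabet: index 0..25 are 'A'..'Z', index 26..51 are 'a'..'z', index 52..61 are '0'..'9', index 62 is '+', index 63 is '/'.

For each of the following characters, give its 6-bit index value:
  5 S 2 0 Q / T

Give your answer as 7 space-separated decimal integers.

Answer: 57 18 54 52 16 63 19

Derivation:
'5': 0..9 range, 52 + ord('5') − ord('0') = 57
'S': A..Z range, ord('S') − ord('A') = 18
'2': 0..9 range, 52 + ord('2') − ord('0') = 54
'0': 0..9 range, 52 + ord('0') − ord('0') = 52
'Q': A..Z range, ord('Q') − ord('A') = 16
'/': index 63
'T': A..Z range, ord('T') − ord('A') = 19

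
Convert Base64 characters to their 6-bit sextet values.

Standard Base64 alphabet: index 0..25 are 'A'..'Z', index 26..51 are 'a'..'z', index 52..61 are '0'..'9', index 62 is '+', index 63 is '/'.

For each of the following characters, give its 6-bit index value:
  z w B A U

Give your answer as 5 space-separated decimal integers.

Answer: 51 48 1 0 20

Derivation:
'z': a..z range, 26 + ord('z') − ord('a') = 51
'w': a..z range, 26 + ord('w') − ord('a') = 48
'B': A..Z range, ord('B') − ord('A') = 1
'A': A..Z range, ord('A') − ord('A') = 0
'U': A..Z range, ord('U') − ord('A') = 20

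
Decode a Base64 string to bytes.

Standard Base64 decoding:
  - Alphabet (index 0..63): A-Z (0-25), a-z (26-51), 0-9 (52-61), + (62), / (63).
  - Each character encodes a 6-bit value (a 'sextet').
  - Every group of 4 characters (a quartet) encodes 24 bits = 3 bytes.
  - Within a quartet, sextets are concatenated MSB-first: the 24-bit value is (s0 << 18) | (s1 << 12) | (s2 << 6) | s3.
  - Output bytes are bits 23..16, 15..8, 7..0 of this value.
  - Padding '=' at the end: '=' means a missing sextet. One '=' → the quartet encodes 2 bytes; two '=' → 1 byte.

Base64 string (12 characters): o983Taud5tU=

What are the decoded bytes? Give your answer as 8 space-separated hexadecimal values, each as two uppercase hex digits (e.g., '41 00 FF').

After char 0 ('o'=40): chars_in_quartet=1 acc=0x28 bytes_emitted=0
After char 1 ('9'=61): chars_in_quartet=2 acc=0xA3D bytes_emitted=0
After char 2 ('8'=60): chars_in_quartet=3 acc=0x28F7C bytes_emitted=0
After char 3 ('3'=55): chars_in_quartet=4 acc=0xA3DF37 -> emit A3 DF 37, reset; bytes_emitted=3
After char 4 ('T'=19): chars_in_quartet=1 acc=0x13 bytes_emitted=3
After char 5 ('a'=26): chars_in_quartet=2 acc=0x4DA bytes_emitted=3
After char 6 ('u'=46): chars_in_quartet=3 acc=0x136AE bytes_emitted=3
After char 7 ('d'=29): chars_in_quartet=4 acc=0x4DAB9D -> emit 4D AB 9D, reset; bytes_emitted=6
After char 8 ('5'=57): chars_in_quartet=1 acc=0x39 bytes_emitted=6
After char 9 ('t'=45): chars_in_quartet=2 acc=0xE6D bytes_emitted=6
After char 10 ('U'=20): chars_in_quartet=3 acc=0x39B54 bytes_emitted=6
Padding '=': partial quartet acc=0x39B54 -> emit E6 D5; bytes_emitted=8

Answer: A3 DF 37 4D AB 9D E6 D5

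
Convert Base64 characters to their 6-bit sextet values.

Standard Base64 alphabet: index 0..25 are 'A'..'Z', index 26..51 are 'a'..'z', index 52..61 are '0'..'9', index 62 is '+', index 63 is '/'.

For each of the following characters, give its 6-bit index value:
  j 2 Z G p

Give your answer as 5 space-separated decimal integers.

Answer: 35 54 25 6 41

Derivation:
'j': a..z range, 26 + ord('j') − ord('a') = 35
'2': 0..9 range, 52 + ord('2') − ord('0') = 54
'Z': A..Z range, ord('Z') − ord('A') = 25
'G': A..Z range, ord('G') − ord('A') = 6
'p': a..z range, 26 + ord('p') − ord('a') = 41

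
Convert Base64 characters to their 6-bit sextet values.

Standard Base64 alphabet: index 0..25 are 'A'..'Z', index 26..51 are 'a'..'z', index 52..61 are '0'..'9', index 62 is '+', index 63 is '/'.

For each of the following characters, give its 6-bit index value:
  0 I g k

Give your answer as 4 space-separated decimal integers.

'0': 0..9 range, 52 + ord('0') − ord('0') = 52
'I': A..Z range, ord('I') − ord('A') = 8
'g': a..z range, 26 + ord('g') − ord('a') = 32
'k': a..z range, 26 + ord('k') − ord('a') = 36

Answer: 52 8 32 36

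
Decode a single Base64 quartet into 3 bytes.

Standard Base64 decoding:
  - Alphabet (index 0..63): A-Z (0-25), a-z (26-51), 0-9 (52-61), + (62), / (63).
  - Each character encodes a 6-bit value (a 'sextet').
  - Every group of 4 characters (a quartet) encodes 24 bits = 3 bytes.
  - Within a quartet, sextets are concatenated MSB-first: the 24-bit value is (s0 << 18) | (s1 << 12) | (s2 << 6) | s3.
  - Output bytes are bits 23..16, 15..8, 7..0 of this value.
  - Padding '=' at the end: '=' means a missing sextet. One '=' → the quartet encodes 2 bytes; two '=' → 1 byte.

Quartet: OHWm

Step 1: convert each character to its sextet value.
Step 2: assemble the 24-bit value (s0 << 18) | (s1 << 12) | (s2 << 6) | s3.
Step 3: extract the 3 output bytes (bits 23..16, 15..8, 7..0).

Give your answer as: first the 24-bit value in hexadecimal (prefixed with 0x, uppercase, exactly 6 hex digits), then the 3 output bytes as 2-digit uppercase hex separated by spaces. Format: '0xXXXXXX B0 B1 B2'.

Sextets: O=14, H=7, W=22, m=38
24-bit: (14<<18) | (7<<12) | (22<<6) | 38
      = 0x380000 | 0x007000 | 0x000580 | 0x000026
      = 0x3875A6
Bytes: (v>>16)&0xFF=38, (v>>8)&0xFF=75, v&0xFF=A6

Answer: 0x3875A6 38 75 A6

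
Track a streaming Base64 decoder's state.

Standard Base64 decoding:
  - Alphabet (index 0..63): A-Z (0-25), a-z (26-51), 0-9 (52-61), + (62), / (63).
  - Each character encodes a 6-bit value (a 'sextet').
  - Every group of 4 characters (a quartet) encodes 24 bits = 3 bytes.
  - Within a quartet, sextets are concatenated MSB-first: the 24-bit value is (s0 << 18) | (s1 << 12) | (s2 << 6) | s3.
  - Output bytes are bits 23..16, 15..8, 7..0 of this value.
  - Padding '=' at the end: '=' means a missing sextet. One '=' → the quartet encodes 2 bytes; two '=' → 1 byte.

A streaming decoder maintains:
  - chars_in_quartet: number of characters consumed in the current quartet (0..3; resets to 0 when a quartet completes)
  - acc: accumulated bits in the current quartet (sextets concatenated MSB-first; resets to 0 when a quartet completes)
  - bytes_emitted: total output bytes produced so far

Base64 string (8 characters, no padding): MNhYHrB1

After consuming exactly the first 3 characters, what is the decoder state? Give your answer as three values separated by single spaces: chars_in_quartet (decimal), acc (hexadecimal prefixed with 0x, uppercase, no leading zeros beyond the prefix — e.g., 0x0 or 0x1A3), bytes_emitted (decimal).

Answer: 3 0xC361 0

Derivation:
After char 0 ('M'=12): chars_in_quartet=1 acc=0xC bytes_emitted=0
After char 1 ('N'=13): chars_in_quartet=2 acc=0x30D bytes_emitted=0
After char 2 ('h'=33): chars_in_quartet=3 acc=0xC361 bytes_emitted=0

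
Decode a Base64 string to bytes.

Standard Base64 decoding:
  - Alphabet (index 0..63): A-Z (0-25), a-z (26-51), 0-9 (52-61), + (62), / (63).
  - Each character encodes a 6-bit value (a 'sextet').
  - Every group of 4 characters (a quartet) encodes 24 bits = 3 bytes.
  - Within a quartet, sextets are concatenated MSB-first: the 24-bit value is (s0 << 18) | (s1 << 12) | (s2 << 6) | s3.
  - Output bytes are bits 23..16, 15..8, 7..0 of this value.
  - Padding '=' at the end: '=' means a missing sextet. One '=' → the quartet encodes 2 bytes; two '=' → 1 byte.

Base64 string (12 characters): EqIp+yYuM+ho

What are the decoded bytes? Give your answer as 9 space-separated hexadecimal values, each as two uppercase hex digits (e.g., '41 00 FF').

Answer: 12 A2 29 FB 26 2E 33 E8 68

Derivation:
After char 0 ('E'=4): chars_in_quartet=1 acc=0x4 bytes_emitted=0
After char 1 ('q'=42): chars_in_quartet=2 acc=0x12A bytes_emitted=0
After char 2 ('I'=8): chars_in_quartet=3 acc=0x4A88 bytes_emitted=0
After char 3 ('p'=41): chars_in_quartet=4 acc=0x12A229 -> emit 12 A2 29, reset; bytes_emitted=3
After char 4 ('+'=62): chars_in_quartet=1 acc=0x3E bytes_emitted=3
After char 5 ('y'=50): chars_in_quartet=2 acc=0xFB2 bytes_emitted=3
After char 6 ('Y'=24): chars_in_quartet=3 acc=0x3EC98 bytes_emitted=3
After char 7 ('u'=46): chars_in_quartet=4 acc=0xFB262E -> emit FB 26 2E, reset; bytes_emitted=6
After char 8 ('M'=12): chars_in_quartet=1 acc=0xC bytes_emitted=6
After char 9 ('+'=62): chars_in_quartet=2 acc=0x33E bytes_emitted=6
After char 10 ('h'=33): chars_in_quartet=3 acc=0xCFA1 bytes_emitted=6
After char 11 ('o'=40): chars_in_quartet=4 acc=0x33E868 -> emit 33 E8 68, reset; bytes_emitted=9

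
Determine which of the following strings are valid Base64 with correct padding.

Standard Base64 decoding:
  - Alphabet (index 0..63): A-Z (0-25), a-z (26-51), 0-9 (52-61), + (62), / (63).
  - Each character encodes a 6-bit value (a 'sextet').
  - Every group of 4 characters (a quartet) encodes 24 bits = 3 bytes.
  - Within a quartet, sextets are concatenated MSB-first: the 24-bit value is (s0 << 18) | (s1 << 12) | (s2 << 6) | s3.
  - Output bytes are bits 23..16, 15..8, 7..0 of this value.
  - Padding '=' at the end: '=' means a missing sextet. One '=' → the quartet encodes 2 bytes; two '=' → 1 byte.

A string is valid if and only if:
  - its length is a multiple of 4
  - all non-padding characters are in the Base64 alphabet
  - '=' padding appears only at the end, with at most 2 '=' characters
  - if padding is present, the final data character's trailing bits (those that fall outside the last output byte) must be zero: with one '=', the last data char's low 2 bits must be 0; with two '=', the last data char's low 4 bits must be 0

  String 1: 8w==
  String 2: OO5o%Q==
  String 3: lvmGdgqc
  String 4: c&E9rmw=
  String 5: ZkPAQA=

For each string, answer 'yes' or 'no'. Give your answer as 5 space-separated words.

Answer: yes no yes no no

Derivation:
String 1: '8w==' → valid
String 2: 'OO5o%Q==' → invalid (bad char(s): ['%'])
String 3: 'lvmGdgqc' → valid
String 4: 'c&E9rmw=' → invalid (bad char(s): ['&'])
String 5: 'ZkPAQA=' → invalid (len=7 not mult of 4)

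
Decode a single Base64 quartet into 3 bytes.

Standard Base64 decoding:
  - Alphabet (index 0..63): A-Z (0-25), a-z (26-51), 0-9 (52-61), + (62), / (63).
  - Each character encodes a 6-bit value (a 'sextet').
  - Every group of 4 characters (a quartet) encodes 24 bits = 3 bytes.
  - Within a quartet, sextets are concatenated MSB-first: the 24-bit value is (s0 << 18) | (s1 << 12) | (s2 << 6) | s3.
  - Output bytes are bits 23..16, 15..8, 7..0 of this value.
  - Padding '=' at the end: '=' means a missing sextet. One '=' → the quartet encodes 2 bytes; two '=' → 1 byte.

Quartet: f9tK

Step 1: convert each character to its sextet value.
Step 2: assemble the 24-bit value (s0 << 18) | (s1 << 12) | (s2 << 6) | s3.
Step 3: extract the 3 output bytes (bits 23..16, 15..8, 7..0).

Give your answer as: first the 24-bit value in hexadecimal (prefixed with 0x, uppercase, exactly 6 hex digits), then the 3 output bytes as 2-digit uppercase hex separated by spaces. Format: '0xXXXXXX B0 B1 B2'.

Answer: 0x7FDB4A 7F DB 4A

Derivation:
Sextets: f=31, 9=61, t=45, K=10
24-bit: (31<<18) | (61<<12) | (45<<6) | 10
      = 0x7C0000 | 0x03D000 | 0x000B40 | 0x00000A
      = 0x7FDB4A
Bytes: (v>>16)&0xFF=7F, (v>>8)&0xFF=DB, v&0xFF=4A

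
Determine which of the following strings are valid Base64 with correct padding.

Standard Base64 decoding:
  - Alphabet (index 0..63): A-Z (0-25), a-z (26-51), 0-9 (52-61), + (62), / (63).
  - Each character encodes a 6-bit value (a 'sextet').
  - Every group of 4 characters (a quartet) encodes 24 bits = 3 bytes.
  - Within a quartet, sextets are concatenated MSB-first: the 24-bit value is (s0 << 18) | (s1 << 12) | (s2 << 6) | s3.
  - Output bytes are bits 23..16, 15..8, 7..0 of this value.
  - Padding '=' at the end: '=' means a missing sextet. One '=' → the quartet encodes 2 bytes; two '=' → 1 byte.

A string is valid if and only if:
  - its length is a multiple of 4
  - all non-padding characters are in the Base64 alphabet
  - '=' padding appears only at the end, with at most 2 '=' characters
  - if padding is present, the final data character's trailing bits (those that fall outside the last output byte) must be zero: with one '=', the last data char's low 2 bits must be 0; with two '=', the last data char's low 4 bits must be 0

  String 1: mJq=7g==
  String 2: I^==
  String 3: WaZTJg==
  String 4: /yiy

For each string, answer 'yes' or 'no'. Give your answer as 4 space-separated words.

String 1: 'mJq=7g==' → invalid (bad char(s): ['=']; '=' in middle)
String 2: 'I^==' → invalid (bad char(s): ['^'])
String 3: 'WaZTJg==' → valid
String 4: '/yiy' → valid

Answer: no no yes yes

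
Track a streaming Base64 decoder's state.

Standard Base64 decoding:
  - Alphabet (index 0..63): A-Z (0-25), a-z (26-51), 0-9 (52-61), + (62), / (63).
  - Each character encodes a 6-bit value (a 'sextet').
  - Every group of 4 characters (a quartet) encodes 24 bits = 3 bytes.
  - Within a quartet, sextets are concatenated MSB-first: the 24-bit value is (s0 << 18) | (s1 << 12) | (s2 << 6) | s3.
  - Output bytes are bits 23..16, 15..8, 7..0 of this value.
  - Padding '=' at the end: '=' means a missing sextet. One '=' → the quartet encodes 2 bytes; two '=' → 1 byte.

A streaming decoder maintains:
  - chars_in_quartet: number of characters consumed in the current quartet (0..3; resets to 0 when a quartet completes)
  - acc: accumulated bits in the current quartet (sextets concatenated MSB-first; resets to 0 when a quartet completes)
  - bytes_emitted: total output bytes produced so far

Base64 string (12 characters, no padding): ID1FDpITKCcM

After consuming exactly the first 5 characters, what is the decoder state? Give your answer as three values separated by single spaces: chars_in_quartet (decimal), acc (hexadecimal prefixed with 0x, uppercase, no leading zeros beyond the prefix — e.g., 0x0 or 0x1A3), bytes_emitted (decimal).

After char 0 ('I'=8): chars_in_quartet=1 acc=0x8 bytes_emitted=0
After char 1 ('D'=3): chars_in_quartet=2 acc=0x203 bytes_emitted=0
After char 2 ('1'=53): chars_in_quartet=3 acc=0x80F5 bytes_emitted=0
After char 3 ('F'=5): chars_in_quartet=4 acc=0x203D45 -> emit 20 3D 45, reset; bytes_emitted=3
After char 4 ('D'=3): chars_in_quartet=1 acc=0x3 bytes_emitted=3

Answer: 1 0x3 3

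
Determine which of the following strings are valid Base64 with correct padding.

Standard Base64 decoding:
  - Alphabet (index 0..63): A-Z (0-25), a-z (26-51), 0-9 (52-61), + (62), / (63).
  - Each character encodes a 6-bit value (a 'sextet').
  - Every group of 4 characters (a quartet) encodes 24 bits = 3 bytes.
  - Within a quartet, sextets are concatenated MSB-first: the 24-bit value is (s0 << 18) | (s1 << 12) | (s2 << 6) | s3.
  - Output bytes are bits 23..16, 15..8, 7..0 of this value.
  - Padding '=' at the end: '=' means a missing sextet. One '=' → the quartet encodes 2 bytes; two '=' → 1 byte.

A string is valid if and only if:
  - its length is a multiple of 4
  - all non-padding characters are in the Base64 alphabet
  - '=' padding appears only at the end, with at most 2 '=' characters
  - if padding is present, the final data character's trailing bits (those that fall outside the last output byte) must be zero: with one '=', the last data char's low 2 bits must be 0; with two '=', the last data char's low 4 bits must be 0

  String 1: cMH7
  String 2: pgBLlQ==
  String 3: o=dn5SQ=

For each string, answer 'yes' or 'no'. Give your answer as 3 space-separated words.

Answer: yes yes no

Derivation:
String 1: 'cMH7' → valid
String 2: 'pgBLlQ==' → valid
String 3: 'o=dn5SQ=' → invalid (bad char(s): ['=']; '=' in middle)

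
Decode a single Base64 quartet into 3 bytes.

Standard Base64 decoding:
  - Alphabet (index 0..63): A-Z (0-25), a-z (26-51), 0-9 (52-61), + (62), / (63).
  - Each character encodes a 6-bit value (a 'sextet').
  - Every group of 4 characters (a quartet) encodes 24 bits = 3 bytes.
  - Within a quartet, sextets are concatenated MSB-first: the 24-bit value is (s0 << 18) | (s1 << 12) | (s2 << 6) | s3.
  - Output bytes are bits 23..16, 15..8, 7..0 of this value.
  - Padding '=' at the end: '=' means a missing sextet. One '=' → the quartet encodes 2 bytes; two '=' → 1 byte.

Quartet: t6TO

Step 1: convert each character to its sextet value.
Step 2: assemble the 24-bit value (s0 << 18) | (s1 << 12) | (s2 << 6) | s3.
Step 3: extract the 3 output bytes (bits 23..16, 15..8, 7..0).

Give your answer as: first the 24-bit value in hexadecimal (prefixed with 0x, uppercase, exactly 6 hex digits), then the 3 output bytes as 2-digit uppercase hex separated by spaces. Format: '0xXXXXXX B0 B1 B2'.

Sextets: t=45, 6=58, T=19, O=14
24-bit: (45<<18) | (58<<12) | (19<<6) | 14
      = 0xB40000 | 0x03A000 | 0x0004C0 | 0x00000E
      = 0xB7A4CE
Bytes: (v>>16)&0xFF=B7, (v>>8)&0xFF=A4, v&0xFF=CE

Answer: 0xB7A4CE B7 A4 CE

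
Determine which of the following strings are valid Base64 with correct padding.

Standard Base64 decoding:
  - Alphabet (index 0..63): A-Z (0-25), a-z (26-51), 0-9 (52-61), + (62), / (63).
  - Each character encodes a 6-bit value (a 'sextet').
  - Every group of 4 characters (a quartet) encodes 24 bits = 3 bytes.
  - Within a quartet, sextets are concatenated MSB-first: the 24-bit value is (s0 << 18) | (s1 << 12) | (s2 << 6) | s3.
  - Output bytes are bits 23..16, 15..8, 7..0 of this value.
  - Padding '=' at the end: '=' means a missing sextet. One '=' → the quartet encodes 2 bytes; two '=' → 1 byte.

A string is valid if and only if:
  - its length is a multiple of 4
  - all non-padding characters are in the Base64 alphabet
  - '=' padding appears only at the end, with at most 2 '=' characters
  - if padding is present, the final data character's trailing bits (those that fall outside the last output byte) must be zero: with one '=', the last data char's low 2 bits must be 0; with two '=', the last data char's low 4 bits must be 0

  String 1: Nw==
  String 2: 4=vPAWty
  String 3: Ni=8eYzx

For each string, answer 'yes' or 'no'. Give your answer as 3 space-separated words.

String 1: 'Nw==' → valid
String 2: '4=vPAWty' → invalid (bad char(s): ['=']; '=' in middle)
String 3: 'Ni=8eYzx' → invalid (bad char(s): ['=']; '=' in middle)

Answer: yes no no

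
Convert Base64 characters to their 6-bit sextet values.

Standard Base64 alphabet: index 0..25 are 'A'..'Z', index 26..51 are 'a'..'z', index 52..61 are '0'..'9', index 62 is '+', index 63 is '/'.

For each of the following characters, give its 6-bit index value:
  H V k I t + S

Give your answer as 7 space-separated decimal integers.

'H': A..Z range, ord('H') − ord('A') = 7
'V': A..Z range, ord('V') − ord('A') = 21
'k': a..z range, 26 + ord('k') − ord('a') = 36
'I': A..Z range, ord('I') − ord('A') = 8
't': a..z range, 26 + ord('t') − ord('a') = 45
'+': index 62
'S': A..Z range, ord('S') − ord('A') = 18

Answer: 7 21 36 8 45 62 18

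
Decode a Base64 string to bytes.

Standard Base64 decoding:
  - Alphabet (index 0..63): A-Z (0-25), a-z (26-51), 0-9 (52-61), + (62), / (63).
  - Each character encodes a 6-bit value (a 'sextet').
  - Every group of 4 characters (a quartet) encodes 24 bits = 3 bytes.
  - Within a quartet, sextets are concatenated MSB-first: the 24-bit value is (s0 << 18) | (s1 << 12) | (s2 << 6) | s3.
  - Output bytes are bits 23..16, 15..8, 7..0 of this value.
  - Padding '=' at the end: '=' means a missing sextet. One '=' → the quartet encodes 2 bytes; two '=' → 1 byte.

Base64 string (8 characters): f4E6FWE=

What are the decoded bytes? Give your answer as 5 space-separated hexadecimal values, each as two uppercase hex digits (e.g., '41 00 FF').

After char 0 ('f'=31): chars_in_quartet=1 acc=0x1F bytes_emitted=0
After char 1 ('4'=56): chars_in_quartet=2 acc=0x7F8 bytes_emitted=0
After char 2 ('E'=4): chars_in_quartet=3 acc=0x1FE04 bytes_emitted=0
After char 3 ('6'=58): chars_in_quartet=4 acc=0x7F813A -> emit 7F 81 3A, reset; bytes_emitted=3
After char 4 ('F'=5): chars_in_quartet=1 acc=0x5 bytes_emitted=3
After char 5 ('W'=22): chars_in_quartet=2 acc=0x156 bytes_emitted=3
After char 6 ('E'=4): chars_in_quartet=3 acc=0x5584 bytes_emitted=3
Padding '=': partial quartet acc=0x5584 -> emit 15 61; bytes_emitted=5

Answer: 7F 81 3A 15 61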